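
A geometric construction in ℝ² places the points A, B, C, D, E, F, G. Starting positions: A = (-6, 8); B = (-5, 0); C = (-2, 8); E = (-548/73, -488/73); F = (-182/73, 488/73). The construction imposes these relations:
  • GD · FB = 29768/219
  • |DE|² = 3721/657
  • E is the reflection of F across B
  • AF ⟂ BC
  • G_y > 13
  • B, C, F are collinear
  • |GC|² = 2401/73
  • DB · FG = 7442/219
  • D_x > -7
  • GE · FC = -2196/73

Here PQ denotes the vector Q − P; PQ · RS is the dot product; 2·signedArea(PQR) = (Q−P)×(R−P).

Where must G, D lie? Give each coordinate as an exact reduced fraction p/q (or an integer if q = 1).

1. G_x = 1/73  [line -36/73·x + -96/73·y + 1284/73 = 0 ∩ |GC|² = 2401/73]
2. G_y = 976/73  [line -36/73·x + -96/73·y + 1284/73 = 0 ∩ |GC|² = 2401/73]
   → G = (1/73, 976/73)
3. D_x = -487/73  [line -183/73·x + -488/73·y + -10187/219 = 0 ∩ |DE|² = 3721/657]
4. D_y = -976/219  [line -183/73·x + -488/73·y + -10187/219 = 0 ∩ |DE|² = 3721/657]
   → D = (-487/73, -976/219)

D = (-487/73, -976/219)
G = (1/73, 976/73)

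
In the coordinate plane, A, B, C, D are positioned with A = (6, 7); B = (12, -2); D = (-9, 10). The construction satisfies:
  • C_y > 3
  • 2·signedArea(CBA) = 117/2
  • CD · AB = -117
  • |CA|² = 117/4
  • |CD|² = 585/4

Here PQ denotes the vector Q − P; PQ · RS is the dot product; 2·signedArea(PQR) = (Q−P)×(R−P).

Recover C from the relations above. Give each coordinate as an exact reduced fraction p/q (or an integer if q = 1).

C = (3/2, 4)

1. C_x = 3/2  [CD · AB = -117 ∩ 2·signedArea(CBA) = 117/2]
2. C_y = 4  [CD · AB = -117 ∩ 2·signedArea(CBA) = 117/2]
   → C = (3/2, 4)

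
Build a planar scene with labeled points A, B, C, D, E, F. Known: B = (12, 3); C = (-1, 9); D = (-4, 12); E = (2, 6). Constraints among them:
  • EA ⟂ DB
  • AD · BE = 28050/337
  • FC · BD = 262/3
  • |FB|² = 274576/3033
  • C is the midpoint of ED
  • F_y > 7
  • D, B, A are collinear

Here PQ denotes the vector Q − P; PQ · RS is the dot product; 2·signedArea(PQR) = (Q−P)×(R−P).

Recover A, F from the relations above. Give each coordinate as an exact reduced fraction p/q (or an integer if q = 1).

1. A_x = 1052/337  [D, B, A are collinear ∩ EA ⟂ DB]
2. A_y = 2694/337  [D, B, A are collinear ∩ EA ⟂ DB]
   → A = (1052/337, 2694/337)
3. F_x = 3748/1011  [line 16·x + -9·y + 29/3 = 0 ∩ |FB|² = 274576/3033]
4. F_y = 2583/337  [line 16·x + -9·y + 29/3 = 0 ∩ |FB|² = 274576/3033]
   → F = (3748/1011, 2583/337)

A = (1052/337, 2694/337)
F = (3748/1011, 2583/337)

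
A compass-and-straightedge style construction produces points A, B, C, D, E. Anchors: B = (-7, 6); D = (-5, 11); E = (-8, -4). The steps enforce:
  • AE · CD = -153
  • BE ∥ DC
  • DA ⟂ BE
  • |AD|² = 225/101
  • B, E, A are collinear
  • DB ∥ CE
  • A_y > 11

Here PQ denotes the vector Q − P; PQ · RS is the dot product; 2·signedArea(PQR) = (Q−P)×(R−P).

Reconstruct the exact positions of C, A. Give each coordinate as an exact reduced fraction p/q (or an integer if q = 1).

1. C_x = -6  [DB ∥ CE ∩ BE ∥ DC]
2. C_y = 1  [DB ∥ CE ∩ BE ∥ DC]
   → C = (-6, 1)
3. A_x = -655/101  [B, E, A are collinear ∩ DA ⟂ BE]
4. A_y = 1126/101  [B, E, A are collinear ∩ DA ⟂ BE]
   → A = (-655/101, 1126/101)

A = (-655/101, 1126/101)
C = (-6, 1)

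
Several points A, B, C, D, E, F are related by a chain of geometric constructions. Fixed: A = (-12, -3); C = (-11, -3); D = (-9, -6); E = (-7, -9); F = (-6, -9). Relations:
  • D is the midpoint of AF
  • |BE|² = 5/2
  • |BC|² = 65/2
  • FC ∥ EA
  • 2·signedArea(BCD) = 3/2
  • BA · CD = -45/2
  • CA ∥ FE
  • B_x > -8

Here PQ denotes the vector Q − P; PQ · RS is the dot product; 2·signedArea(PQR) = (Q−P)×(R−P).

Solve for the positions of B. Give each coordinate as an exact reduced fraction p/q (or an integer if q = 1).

B = (-15/2, -15/2)

1. B_x = -15/2  [2·signedArea(BCD) = 3/2 ∩ BA · CD = -45/2]
2. B_y = -15/2  [2·signedArea(BCD) = 3/2 ∩ BA · CD = -45/2]
   → B = (-15/2, -15/2)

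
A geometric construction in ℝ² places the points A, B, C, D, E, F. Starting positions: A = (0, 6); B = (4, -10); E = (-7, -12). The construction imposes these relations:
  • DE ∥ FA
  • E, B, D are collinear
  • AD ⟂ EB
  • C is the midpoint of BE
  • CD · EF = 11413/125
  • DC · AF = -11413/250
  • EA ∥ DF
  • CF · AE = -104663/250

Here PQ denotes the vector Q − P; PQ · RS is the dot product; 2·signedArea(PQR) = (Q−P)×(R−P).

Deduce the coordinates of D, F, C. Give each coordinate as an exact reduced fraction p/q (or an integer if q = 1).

C = (-3/2, -11)
D = (368/125, -1274/125)
F = (1243/125, 976/125)

1. D_x = 368/125  [E, B, D are collinear ∩ AD ⟂ EB]
2. D_y = -1274/125  [E, B, D are collinear ∩ AD ⟂ EB]
   → D = (368/125, -1274/125)
3. F_x = 1243/125  [DE ∥ FA ∩ EA ∥ DF]
4. F_y = 976/125  [DE ∥ FA ∩ EA ∥ DF]
   → F = (1243/125, 976/125)
5. C_x = -3/2  [C is the midpoint of BE]
6. C_y = -11  [C is the midpoint of BE]
   → C = (-3/2, -11)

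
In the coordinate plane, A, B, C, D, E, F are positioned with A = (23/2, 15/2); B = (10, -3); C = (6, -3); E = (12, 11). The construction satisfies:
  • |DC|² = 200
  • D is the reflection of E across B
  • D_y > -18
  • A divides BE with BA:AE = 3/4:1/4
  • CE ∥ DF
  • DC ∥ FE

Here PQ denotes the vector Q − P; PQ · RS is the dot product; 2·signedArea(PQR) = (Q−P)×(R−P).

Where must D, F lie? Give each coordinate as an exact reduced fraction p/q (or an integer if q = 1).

1. D_x = 8  [D is the reflection of E across B]
2. D_y = -17  [D is the reflection of E across B]
   → D = (8, -17)
3. F_x = 14  [DC ∥ FE ∩ CE ∥ DF]
4. F_y = -3  [DC ∥ FE ∩ CE ∥ DF]
   → F = (14, -3)

D = (8, -17)
F = (14, -3)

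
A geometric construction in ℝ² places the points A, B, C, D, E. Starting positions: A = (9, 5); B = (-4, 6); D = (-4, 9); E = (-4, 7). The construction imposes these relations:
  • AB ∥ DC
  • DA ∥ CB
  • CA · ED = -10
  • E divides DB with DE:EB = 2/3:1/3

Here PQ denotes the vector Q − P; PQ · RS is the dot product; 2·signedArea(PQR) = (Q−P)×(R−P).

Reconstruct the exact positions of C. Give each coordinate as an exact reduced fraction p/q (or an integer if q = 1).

1. C_x = -17  [DA ∥ CB ∩ AB ∥ DC]
2. C_y = 10  [DA ∥ CB ∩ AB ∥ DC]
   → C = (-17, 10)

C = (-17, 10)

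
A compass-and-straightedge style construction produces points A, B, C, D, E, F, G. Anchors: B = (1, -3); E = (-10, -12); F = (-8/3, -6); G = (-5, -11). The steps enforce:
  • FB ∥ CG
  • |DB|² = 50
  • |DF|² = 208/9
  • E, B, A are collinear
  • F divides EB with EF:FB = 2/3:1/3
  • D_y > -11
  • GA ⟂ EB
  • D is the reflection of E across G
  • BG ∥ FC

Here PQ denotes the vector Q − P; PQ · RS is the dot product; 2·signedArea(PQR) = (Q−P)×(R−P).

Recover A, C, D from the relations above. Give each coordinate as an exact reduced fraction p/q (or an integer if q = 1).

1. A_x = -658/101  [E, B, A are collinear ∩ GA ⟂ EB]
2. A_y = -924/101  [E, B, A are collinear ∩ GA ⟂ EB]
   → A = (-658/101, -924/101)
3. C_x = -26/3  [FB ∥ CG ∩ BG ∥ FC]
4. C_y = -14  [FB ∥ CG ∩ BG ∥ FC]
   → C = (-26/3, -14)
5. D_x = 0  [D is the reflection of E across G]
6. D_y = -10  [D is the reflection of E across G]
   → D = (0, -10)

A = (-658/101, -924/101)
C = (-26/3, -14)
D = (0, -10)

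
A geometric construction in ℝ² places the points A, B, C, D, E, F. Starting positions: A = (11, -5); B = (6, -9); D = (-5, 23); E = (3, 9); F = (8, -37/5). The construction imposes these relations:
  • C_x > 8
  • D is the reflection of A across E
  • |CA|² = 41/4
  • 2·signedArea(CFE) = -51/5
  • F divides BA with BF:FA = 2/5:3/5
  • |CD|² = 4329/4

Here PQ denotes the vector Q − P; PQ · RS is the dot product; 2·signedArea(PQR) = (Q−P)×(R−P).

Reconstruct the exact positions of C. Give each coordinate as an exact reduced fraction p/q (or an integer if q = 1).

C = (17/2, -7)

1. C_x = 17/2  [line -82/5·x + -5·y + 522/5 = 0 ∩ |CD|² = 4329/4]
2. C_y = -7  [line -82/5·x + -5·y + 522/5 = 0 ∩ |CD|² = 4329/4]
   → C = (17/2, -7)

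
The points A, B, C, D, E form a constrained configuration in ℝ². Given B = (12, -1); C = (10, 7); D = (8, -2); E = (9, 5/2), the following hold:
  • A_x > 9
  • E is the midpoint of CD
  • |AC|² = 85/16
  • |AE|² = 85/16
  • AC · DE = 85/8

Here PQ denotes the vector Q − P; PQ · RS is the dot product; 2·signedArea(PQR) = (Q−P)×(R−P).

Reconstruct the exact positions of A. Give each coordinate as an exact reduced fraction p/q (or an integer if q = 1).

1. A_x = 19/2  [line -1·x + -9/2·y + 247/8 = 0 ∩ |AC|² = 85/16]
2. A_y = 19/4  [line -1·x + -9/2·y + 247/8 = 0 ∩ |AC|² = 85/16]
   → A = (19/2, 19/4)

A = (19/2, 19/4)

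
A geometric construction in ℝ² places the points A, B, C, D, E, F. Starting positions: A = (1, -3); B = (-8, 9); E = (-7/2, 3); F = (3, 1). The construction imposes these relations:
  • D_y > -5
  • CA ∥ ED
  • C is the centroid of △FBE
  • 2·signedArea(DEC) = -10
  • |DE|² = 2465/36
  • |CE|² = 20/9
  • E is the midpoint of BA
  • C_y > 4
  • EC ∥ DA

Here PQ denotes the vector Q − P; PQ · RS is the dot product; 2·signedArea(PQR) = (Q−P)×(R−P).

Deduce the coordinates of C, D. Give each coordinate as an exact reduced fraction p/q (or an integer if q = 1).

1. C_x = -17/6  [C is the centroid of △FBE]
2. C_y = 13/3  [C is the centroid of △FBE]
   → C = (-17/6, 13/3)
3. D_x = 1/3  [EC ∥ DA ∩ CA ∥ ED]
4. D_y = -13/3  [EC ∥ DA ∩ CA ∥ ED]
   → D = (1/3, -13/3)

C = (-17/6, 13/3)
D = (1/3, -13/3)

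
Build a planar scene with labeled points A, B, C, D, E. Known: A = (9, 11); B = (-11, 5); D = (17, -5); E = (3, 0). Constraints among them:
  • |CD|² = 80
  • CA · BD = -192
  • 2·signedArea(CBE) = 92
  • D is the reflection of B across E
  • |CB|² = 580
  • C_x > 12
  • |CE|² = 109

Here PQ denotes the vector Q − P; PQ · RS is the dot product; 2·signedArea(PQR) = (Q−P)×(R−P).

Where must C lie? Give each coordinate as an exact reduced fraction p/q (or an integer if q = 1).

C = (13, 3)

1. C_x = 13  [2·signedArea(CBE) = 92 ∩ CA · BD = -192]
2. C_y = 3  [2·signedArea(CBE) = 92 ∩ CA · BD = -192]
   → C = (13, 3)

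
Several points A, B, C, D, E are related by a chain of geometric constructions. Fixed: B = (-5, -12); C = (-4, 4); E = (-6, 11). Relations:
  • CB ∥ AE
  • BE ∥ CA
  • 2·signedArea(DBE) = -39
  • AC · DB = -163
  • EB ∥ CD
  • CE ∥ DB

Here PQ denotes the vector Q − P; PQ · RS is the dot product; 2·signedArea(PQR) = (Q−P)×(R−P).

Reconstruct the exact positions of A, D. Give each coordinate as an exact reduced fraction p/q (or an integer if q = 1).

A = (-5, 27)
D = (-3, -19)

1. A_x = -5  [CB ∥ AE ∩ BE ∥ CA]
2. A_y = 27  [CB ∥ AE ∩ BE ∥ CA]
   → A = (-5, 27)
3. D_x = -3  [CE ∥ DB ∩ EB ∥ CD]
4. D_y = -19  [CE ∥ DB ∩ EB ∥ CD]
   → D = (-3, -19)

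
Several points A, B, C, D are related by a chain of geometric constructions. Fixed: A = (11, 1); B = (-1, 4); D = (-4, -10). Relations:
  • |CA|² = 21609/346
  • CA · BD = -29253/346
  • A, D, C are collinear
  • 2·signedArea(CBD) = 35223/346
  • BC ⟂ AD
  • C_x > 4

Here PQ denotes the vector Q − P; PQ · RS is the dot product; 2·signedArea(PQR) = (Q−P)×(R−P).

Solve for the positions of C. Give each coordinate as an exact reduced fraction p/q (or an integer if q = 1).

C = (1601/346, -1271/346)

1. C_x = 1601/346  [A, D, C are collinear ∩ BC ⟂ AD]
2. C_y = -1271/346  [A, D, C are collinear ∩ BC ⟂ AD]
   → C = (1601/346, -1271/346)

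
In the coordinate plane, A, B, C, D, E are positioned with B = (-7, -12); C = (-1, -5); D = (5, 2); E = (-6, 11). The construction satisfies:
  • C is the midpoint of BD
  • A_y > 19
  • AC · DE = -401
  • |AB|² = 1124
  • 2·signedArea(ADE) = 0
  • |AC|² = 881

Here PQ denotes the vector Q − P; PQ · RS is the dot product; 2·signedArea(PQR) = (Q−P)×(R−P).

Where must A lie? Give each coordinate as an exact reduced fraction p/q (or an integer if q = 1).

1. A_x = -17  [2·signedArea(ADE) = 0 ∩ AC · DE = -401]
2. A_y = 20  [2·signedArea(ADE) = 0 ∩ AC · DE = -401]
   → A = (-17, 20)

A = (-17, 20)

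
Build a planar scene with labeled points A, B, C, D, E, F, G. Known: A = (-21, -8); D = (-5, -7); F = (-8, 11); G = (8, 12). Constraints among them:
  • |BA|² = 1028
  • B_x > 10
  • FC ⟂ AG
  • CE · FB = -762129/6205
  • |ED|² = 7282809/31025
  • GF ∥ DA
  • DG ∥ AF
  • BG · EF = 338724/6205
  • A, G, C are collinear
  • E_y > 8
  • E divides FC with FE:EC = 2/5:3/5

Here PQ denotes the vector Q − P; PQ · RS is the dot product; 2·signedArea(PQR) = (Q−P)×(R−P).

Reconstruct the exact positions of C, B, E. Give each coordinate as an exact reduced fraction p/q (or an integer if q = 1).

1. C_x = -4108/1241  [A, G, C are collinear ∩ FC ⟂ AG]
2. C_y = 5212/1241  [A, G, C are collinear ∩ FC ⟂ AG]
   → C = (-4108/1241, 5212/1241)
3. E_x = -7600/1241  [E divides FC with FE:EC = 2/5:3/5]
4. E_y = 51377/6205  [E divides FC with FE:EC = 2/5:3/5]
   → E = (-7600/1241, 51377/6205)
5. B_x = 11  [line 2328/1241·x + -16878/6205·y + -229308/6205 = 0 ∩ |BA|² = 1028]
6. B_y = -6  [line 2328/1241·x + -16878/6205·y + -229308/6205 = 0 ∩ |BA|² = 1028]
   → B = (11, -6)

B = (11, -6)
C = (-4108/1241, 5212/1241)
E = (-7600/1241, 51377/6205)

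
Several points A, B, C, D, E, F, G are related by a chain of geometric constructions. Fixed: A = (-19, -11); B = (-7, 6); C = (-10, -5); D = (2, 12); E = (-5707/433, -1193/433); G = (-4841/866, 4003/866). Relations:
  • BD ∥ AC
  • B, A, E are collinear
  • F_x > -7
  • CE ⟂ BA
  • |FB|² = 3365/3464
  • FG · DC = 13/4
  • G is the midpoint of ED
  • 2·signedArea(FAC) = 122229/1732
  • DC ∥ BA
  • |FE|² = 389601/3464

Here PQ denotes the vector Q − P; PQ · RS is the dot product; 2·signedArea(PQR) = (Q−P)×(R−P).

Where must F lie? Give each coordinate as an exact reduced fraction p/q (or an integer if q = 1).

1. F_x = -10903/1732  [FG · DC = 13/4 ∩ 2·signedArea(FAC) = 122229/1732]
2. F_y = 9199/1732  [FG · DC = 13/4 ∩ 2·signedArea(FAC) = 122229/1732]
   → F = (-10903/1732, 9199/1732)

F = (-10903/1732, 9199/1732)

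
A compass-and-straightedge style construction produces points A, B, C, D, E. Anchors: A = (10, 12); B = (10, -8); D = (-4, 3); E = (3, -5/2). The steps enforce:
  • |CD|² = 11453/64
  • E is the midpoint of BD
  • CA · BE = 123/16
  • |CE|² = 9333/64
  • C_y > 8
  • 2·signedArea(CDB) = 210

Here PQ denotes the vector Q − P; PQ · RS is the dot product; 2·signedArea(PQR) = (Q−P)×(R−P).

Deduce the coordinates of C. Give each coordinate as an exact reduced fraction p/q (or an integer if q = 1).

1. C_x = 33/4  [2·signedArea(CDB) = 210 ∩ CA · BE = 123/16]
2. C_y = 67/8  [2·signedArea(CDB) = 210 ∩ CA · BE = 123/16]
   → C = (33/4, 67/8)

C = (33/4, 67/8)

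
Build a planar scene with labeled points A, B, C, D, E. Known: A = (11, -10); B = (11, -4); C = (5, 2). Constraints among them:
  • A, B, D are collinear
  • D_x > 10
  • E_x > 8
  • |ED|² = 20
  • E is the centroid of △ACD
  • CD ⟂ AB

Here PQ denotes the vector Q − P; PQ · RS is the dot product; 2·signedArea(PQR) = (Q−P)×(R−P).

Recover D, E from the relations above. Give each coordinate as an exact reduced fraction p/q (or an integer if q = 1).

1. D_x = 11  [A, B, D are collinear ∩ CD ⟂ AB]
2. D_y = 2  [A, B, D are collinear ∩ CD ⟂ AB]
   → D = (11, 2)
3. E_x = 9  [E is the centroid of △ACD]
4. E_y = -2  [E is the centroid of △ACD]
   → E = (9, -2)

D = (11, 2)
E = (9, -2)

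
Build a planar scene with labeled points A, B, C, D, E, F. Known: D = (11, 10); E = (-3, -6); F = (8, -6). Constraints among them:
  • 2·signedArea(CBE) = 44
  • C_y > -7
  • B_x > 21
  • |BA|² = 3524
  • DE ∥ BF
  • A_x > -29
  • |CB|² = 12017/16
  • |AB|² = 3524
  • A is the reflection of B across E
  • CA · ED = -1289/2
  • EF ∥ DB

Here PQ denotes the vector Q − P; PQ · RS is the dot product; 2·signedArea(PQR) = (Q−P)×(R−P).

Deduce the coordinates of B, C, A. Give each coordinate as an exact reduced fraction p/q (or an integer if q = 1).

1. B_x = 22  [DE ∥ BF ∩ EF ∥ DB]
2. B_y = 10  [DE ∥ BF ∩ EF ∥ DB]
   → B = (22, 10)
3. A_x = -28  [A is the reflection of B across E]
4. A_y = -22  [A is the reflection of B across E]
   → A = (-28, -22)
5. C_x = -1/4  [CA · ED = -1289/2 ∩ 2·signedArea(CBE) = 44]
6. C_y = -6  [CA · ED = -1289/2 ∩ 2·signedArea(CBE) = 44]
   → C = (-1/4, -6)

A = (-28, -22)
B = (22, 10)
C = (-1/4, -6)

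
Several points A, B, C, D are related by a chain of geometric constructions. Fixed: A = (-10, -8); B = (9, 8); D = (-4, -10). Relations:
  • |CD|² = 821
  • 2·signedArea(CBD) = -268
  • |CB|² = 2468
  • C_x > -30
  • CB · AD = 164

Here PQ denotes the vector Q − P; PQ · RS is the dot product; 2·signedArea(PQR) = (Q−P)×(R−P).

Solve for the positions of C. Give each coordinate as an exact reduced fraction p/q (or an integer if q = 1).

C = (-29, -24)

1. C_x = -29  [2·signedArea(CBD) = -268 ∩ CB · AD = 164]
2. C_y = -24  [2·signedArea(CBD) = -268 ∩ CB · AD = 164]
   → C = (-29, -24)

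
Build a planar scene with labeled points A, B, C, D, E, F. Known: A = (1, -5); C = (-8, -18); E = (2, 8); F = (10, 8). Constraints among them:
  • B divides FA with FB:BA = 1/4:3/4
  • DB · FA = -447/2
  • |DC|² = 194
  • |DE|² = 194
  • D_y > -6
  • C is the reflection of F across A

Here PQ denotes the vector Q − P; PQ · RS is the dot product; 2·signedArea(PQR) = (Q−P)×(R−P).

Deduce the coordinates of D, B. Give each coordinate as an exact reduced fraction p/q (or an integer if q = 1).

B = (31/4, 19/4)
D = (-3, -5)

1. B_x = 31/4  [B divides FA with FB:BA = 1/4:3/4]
2. B_y = 19/4  [B divides FA with FB:BA = 1/4:3/4]
   → B = (31/4, 19/4)
3. D_x = -3  [line 9·x + 13·y + 92 = 0 ∩ |DC|² = 194]
4. D_y = -5  [line 9·x + 13·y + 92 = 0 ∩ |DC|² = 194]
   → D = (-3, -5)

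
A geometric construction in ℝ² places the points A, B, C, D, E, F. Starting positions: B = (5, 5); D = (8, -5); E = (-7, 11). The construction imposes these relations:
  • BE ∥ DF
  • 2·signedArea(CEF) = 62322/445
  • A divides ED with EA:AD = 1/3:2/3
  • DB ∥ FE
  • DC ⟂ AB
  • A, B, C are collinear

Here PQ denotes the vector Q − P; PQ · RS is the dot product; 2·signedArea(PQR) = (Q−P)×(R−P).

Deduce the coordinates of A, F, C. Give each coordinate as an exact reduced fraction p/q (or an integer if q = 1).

1. A_x = -2  [A divides ED with EA:AD = 1/3:2/3]
2. A_y = 17/3  [A divides ED with EA:AD = 1/3:2/3]
   → A = (-2, 17/3)
3. F_x = -4  [DB ∥ FE ∩ BE ∥ DF]
4. F_y = 1  [DB ∥ FE ∩ BE ∥ DF]
   → F = (-4, 1)
5. C_x = 3968/445  [A, B, C are collinear ∩ DC ⟂ AB]
6. C_y = 2059/445  [A, B, C are collinear ∩ DC ⟂ AB]
   → C = (3968/445, 2059/445)

A = (-2, 17/3)
C = (3968/445, 2059/445)
F = (-4, 1)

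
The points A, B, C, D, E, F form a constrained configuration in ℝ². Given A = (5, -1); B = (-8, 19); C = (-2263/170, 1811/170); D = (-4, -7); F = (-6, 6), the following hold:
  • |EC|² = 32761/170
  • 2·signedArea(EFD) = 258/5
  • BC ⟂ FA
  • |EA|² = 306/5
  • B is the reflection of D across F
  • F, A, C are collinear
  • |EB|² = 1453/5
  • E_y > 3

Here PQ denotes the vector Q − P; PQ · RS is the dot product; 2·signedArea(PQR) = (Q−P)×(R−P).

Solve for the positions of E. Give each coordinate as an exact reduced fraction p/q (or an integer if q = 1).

E = (-8/5, 16/5)

1. E_x = -8/5  [line 13·x + 2·y + 72/5 = 0 ∩ |EA|² = 306/5]
2. E_y = 16/5  [line 13·x + 2·y + 72/5 = 0 ∩ |EA|² = 306/5]
   → E = (-8/5, 16/5)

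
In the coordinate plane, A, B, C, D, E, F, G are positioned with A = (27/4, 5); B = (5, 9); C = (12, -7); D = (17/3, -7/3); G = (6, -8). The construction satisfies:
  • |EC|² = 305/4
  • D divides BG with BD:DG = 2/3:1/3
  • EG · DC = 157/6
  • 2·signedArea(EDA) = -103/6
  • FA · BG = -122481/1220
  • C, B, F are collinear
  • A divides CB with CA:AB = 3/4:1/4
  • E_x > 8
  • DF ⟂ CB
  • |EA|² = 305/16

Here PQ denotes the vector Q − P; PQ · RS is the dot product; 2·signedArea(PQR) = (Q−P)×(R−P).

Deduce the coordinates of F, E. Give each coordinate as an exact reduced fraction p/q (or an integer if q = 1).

1. F_x = 2827/305  [C, B, F are collinear ∩ DF ⟂ CB]
2. F_y = -231/305  [C, B, F are collinear ∩ DF ⟂ CB]
   → F = (2827/305, -231/305)
3. E_x = 17/2  [2·signedArea(EDA) = -103/6 ∩ EG · DC = 157/6]
4. E_y = 1  [2·signedArea(EDA) = -103/6 ∩ EG · DC = 157/6]
   → E = (17/2, 1)

E = (17/2, 1)
F = (2827/305, -231/305)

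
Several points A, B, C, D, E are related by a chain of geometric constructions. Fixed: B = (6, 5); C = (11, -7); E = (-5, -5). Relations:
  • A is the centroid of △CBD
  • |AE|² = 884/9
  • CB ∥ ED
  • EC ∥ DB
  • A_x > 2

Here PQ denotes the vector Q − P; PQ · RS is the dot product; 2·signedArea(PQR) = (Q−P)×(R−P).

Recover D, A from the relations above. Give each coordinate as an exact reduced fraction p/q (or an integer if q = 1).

A = (7/3, 5/3)
D = (-10, 7)

1. D_x = -10  [EC ∥ DB ∩ CB ∥ ED]
2. D_y = 7  [EC ∥ DB ∩ CB ∥ ED]
   → D = (-10, 7)
3. A_x = 7/3  [A is the centroid of △CBD]
4. A_y = 5/3  [A is the centroid of △CBD]
   → A = (7/3, 5/3)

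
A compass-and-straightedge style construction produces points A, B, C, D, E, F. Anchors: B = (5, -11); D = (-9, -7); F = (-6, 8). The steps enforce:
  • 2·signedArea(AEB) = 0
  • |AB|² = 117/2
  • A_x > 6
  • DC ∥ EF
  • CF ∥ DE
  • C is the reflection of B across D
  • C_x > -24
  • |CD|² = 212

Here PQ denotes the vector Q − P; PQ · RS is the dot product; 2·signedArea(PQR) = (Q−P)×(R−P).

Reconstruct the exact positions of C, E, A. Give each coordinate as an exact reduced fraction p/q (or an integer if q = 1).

1. C_x = -23  [C is the reflection of B across D]
2. C_y = -3  [C is the reflection of B across D]
   → C = (-23, -3)
3. E_x = 8  [DC ∥ EF ∩ CF ∥ DE]
4. E_y = 4  [DC ∥ EF ∩ CF ∥ DE]
   → E = (8, 4)
5. A_x = 13/2  [line 15·x + -3·y + -108 = 0 ∩ |AB|² = 117/2]
6. A_y = -7/2  [line 15·x + -3·y + -108 = 0 ∩ |AB|² = 117/2]
   → A = (13/2, -7/2)

A = (13/2, -7/2)
C = (-23, -3)
E = (8, 4)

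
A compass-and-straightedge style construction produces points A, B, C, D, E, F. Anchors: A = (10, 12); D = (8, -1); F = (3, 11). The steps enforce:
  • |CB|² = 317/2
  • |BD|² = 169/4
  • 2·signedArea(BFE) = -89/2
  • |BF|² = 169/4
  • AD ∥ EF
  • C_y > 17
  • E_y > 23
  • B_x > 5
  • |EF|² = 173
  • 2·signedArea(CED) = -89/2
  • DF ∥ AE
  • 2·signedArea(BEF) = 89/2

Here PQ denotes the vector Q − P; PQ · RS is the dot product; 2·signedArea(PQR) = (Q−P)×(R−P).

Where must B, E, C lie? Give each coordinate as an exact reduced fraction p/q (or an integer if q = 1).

1. E_x = 5  [AD ∥ EF ∩ DF ∥ AE]
2. E_y = 24  [AD ∥ EF ∩ DF ∥ AE]
   → E = (5, 24)
3. B_x = 11/2  [line -13·x + 2·y + 123/2 = 0 ∩ |BD|² = 169/4]
4. B_y = 5  [line -13·x + 2·y + 123/2 = 0 ∩ |BD|² = 169/4]
   → B = (11/2, 5)
5. C_x = 4  [line 25·x + 3·y + -305/2 = 0 ∩ |CB|² = 317/2]
6. C_y = 35/2  [line 25·x + 3·y + -305/2 = 0 ∩ |CB|² = 317/2]
   → C = (4, 35/2)

B = (11/2, 5)
C = (4, 35/2)
E = (5, 24)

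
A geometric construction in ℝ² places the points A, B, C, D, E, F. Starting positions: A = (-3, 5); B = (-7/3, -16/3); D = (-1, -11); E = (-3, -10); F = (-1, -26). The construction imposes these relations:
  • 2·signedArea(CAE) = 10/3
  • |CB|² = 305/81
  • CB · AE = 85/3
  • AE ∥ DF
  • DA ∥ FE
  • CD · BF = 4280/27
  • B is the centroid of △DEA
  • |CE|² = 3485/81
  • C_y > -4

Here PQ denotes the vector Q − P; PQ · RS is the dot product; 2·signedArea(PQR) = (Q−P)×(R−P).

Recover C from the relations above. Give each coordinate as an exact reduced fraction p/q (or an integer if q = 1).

1. C_x = -25/9  [2·signedArea(CAE) = 10/3 ∩ CB · AE = 85/3]
2. C_y = -31/9  [2·signedArea(CAE) = 10/3 ∩ CB · AE = 85/3]
   → C = (-25/9, -31/9)

C = (-25/9, -31/9)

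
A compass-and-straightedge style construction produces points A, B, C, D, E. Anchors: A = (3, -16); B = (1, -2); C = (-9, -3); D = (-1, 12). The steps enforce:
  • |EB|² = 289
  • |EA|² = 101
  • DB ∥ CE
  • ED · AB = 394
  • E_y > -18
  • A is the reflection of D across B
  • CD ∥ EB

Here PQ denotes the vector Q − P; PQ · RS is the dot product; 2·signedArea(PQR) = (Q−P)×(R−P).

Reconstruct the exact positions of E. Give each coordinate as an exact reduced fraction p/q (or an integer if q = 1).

1. E_x = -7  [CD ∥ EB ∩ DB ∥ CE]
2. E_y = -17  [CD ∥ EB ∩ DB ∥ CE]
   → E = (-7, -17)

E = (-7, -17)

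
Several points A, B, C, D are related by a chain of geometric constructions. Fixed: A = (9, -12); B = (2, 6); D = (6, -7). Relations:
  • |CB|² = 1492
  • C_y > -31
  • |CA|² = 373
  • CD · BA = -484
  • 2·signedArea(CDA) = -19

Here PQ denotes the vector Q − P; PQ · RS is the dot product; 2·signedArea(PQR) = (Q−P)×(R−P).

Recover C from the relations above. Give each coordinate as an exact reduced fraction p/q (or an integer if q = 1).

C = (16, -30)

1. C_x = 16  [CD · BA = -484 ∩ 2·signedArea(CDA) = -19]
2. C_y = -30  [CD · BA = -484 ∩ 2·signedArea(CDA) = -19]
   → C = (16, -30)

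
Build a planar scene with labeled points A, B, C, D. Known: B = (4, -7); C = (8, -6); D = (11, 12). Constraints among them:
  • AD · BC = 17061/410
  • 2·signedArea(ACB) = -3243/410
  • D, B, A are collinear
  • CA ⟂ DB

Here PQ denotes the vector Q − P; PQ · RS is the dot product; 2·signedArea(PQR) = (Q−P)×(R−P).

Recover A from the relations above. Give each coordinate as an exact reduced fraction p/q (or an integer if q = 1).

A = (1969/410, -1977/410)

1. A_x = 1969/410  [D, B, A are collinear ∩ CA ⟂ DB]
2. A_y = -1977/410  [D, B, A are collinear ∩ CA ⟂ DB]
   → A = (1969/410, -1977/410)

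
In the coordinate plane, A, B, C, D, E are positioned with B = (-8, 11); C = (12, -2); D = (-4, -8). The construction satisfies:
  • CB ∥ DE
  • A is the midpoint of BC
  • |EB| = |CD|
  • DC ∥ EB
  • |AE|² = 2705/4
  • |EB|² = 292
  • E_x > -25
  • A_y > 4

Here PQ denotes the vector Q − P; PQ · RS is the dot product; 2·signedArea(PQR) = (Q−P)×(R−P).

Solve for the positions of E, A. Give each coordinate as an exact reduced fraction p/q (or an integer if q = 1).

A = (2, 9/2)
E = (-24, 5)

1. E_x = -24  [DC ∥ EB ∩ CB ∥ DE]
2. E_y = 5  [DC ∥ EB ∩ CB ∥ DE]
   → E = (-24, 5)
3. A_x = 2  [A is the midpoint of BC]
4. A_y = 9/2  [A is the midpoint of BC]
   → A = (2, 9/2)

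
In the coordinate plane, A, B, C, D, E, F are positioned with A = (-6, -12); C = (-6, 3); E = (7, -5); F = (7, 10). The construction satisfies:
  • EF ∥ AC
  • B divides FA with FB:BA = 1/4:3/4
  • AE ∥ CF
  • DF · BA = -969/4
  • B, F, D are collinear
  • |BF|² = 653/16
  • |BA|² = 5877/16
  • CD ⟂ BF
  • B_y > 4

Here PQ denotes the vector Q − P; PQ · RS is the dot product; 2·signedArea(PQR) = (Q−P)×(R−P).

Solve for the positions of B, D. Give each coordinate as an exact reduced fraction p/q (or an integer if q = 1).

B = (15/4, 9/2)
D = (372/653, -576/653)

1. B_x = 15/4  [B divides FA with FB:BA = 1/4:3/4]
2. B_y = 9/2  [B divides FA with FB:BA = 1/4:3/4]
   → B = (15/4, 9/2)
3. D_x = 372/653  [B, F, D are collinear ∩ CD ⟂ BF]
4. D_y = -576/653  [B, F, D are collinear ∩ CD ⟂ BF]
   → D = (372/653, -576/653)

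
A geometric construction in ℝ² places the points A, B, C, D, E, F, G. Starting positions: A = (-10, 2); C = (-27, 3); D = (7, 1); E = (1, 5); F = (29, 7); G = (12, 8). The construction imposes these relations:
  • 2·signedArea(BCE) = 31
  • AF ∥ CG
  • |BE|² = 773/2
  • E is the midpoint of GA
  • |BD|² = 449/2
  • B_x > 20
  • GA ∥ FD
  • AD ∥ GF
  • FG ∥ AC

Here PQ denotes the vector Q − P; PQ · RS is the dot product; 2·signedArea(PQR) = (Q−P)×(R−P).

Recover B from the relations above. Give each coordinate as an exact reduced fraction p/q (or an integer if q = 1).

B = (41/2, 15/2)

1. B_x = 41/2  [line -2·x + 28·y + -169 = 0 ∩ |BD|² = 449/2]
2. B_y = 15/2  [line -2·x + 28·y + -169 = 0 ∩ |BD|² = 449/2]
   → B = (41/2, 15/2)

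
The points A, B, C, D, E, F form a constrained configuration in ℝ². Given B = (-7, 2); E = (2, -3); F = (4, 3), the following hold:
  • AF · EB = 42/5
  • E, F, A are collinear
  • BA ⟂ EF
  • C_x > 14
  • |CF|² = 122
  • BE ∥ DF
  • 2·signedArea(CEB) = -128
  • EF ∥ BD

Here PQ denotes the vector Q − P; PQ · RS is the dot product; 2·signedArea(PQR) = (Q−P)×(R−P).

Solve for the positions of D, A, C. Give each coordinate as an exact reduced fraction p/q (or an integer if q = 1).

1. D_x = -5  [BE ∥ DF ∩ EF ∥ BD]
2. D_y = 8  [BE ∥ DF ∩ EF ∥ BD]
   → D = (-5, 8)
3. A_x = 13/5  [E, F, A are collinear ∩ BA ⟂ EF]
4. A_y = -6/5  [E, F, A are collinear ∩ BA ⟂ EF]
   → A = (13/5, -6/5)
5. C_x = 15  [line -5·x + -9·y + 111 = 0 ∩ |CF|² = 122]
6. C_y = 4  [line -5·x + -9·y + 111 = 0 ∩ |CF|² = 122]
   → C = (15, 4)

A = (13/5, -6/5)
C = (15, 4)
D = (-5, 8)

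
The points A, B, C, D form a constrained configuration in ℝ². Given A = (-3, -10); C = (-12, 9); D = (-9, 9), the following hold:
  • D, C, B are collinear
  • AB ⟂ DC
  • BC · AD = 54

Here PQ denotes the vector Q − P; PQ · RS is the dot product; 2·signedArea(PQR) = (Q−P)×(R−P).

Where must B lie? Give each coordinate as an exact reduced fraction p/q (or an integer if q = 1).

1. B_x = -3  [D, C, B are collinear ∩ AB ⟂ DC]
2. B_y = 9  [D, C, B are collinear ∩ AB ⟂ DC]
   → B = (-3, 9)

B = (-3, 9)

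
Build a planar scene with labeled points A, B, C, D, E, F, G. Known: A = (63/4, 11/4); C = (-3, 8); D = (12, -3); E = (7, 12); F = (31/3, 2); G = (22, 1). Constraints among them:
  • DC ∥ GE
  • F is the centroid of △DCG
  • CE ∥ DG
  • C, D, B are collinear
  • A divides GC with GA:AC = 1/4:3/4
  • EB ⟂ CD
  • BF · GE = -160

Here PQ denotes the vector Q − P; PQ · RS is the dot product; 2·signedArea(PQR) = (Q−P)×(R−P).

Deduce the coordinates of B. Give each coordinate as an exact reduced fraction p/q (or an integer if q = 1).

B = (276/173, 801/173)

1. B_x = 276/173  [C, D, B are collinear ∩ EB ⟂ CD]
2. B_y = 801/173  [C, D, B are collinear ∩ EB ⟂ CD]
   → B = (276/173, 801/173)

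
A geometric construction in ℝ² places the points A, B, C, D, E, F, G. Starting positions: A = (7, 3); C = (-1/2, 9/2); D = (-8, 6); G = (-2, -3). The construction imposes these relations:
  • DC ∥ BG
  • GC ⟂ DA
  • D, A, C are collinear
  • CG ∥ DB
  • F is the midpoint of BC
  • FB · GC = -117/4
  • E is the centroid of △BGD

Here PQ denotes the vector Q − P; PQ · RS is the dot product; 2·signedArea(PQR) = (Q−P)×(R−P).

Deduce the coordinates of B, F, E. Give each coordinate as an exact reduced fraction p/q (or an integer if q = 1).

B = (-19/2, -3/2)
E = (-13/2, 1/2)
F = (-5, 3/2)

1. B_x = -19/2  [DC ∥ BG ∩ CG ∥ DB]
2. B_y = -3/2  [DC ∥ BG ∩ CG ∥ DB]
   → B = (-19/2, -3/2)
3. F_x = -5  [F is the midpoint of BC]
4. F_y = 3/2  [F is the midpoint of BC]
   → F = (-5, 3/2)
5. E_x = -13/2  [E is the centroid of △BGD]
6. E_y = 1/2  [E is the centroid of △BGD]
   → E = (-13/2, 1/2)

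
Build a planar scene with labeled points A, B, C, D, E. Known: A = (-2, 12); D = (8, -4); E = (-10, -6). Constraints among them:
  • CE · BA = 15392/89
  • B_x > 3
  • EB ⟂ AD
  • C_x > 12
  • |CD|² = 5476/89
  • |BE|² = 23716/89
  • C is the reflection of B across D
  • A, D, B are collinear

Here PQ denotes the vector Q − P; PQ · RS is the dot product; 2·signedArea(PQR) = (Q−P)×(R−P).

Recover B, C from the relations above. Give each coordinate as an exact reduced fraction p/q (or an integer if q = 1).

1. B_x = 342/89  [A, D, B are collinear ∩ EB ⟂ AD]
2. B_y = 236/89  [A, D, B are collinear ∩ EB ⟂ AD]
   → B = (342/89, 236/89)
3. C_x = 1082/89  [C is the reflection of B across D]
4. C_y = -948/89  [C is the reflection of B across D]
   → C = (1082/89, -948/89)

B = (342/89, 236/89)
C = (1082/89, -948/89)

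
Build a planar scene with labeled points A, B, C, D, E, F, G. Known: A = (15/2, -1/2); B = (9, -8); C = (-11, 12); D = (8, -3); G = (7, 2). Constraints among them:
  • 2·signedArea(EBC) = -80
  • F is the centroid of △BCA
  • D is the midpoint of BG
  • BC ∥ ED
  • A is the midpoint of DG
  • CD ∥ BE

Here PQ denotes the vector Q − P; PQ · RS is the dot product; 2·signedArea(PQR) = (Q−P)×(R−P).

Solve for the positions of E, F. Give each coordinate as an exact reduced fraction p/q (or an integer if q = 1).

1. E_x = 28  [BC ∥ ED ∩ CD ∥ BE]
2. E_y = -23  [BC ∥ ED ∩ CD ∥ BE]
   → E = (28, -23)
3. F_x = 11/6  [F is the centroid of △BCA]
4. F_y = 7/6  [F is the centroid of △BCA]
   → F = (11/6, 7/6)

E = (28, -23)
F = (11/6, 7/6)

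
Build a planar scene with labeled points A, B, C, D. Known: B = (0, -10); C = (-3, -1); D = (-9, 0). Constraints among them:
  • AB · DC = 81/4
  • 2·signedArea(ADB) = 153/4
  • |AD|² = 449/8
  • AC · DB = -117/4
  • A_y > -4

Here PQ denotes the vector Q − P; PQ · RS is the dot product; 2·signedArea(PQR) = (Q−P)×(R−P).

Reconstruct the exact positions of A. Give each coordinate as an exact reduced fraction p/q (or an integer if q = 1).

A = (-9/4, -13/4)

1. A_x = -9/4  [AB · DC = 81/4 ∩ 2·signedArea(ADB) = 153/4]
2. A_y = -13/4  [AB · DC = 81/4 ∩ 2·signedArea(ADB) = 153/4]
   → A = (-9/4, -13/4)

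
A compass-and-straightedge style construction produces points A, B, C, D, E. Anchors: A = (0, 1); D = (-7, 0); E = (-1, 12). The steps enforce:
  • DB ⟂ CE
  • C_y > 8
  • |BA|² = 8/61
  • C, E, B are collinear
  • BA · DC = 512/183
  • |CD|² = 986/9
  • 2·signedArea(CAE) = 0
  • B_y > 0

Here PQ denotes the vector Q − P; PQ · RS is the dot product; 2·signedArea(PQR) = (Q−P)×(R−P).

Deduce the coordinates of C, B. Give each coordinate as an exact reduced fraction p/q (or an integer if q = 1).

1. C_x = -2/3  [line -11·x + -1·y + 1 = 0 ∩ |CD|² = 986/9]
2. C_y = 25/3  [line -11·x + -1·y + 1 = 0 ∩ |CD|² = 986/9]
   → C = (-2/3, 25/3)
3. B_x = 2/61  [C, E, B are collinear ∩ DB ⟂ CE]
4. B_y = 39/61  [C, E, B are collinear ∩ DB ⟂ CE]
   → B = (2/61, 39/61)

B = (2/61, 39/61)
C = (-2/3, 25/3)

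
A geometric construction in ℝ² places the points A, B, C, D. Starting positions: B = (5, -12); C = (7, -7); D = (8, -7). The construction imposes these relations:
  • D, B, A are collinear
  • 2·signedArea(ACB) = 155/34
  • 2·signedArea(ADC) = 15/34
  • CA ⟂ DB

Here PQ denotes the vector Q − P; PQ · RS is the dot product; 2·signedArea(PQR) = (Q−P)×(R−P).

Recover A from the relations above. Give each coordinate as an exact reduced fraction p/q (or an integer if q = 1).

A = (263/34, -253/34)

1. A_x = 263/34  [D, B, A are collinear ∩ CA ⟂ DB]
2. A_y = -253/34  [D, B, A are collinear ∩ CA ⟂ DB]
   → A = (263/34, -253/34)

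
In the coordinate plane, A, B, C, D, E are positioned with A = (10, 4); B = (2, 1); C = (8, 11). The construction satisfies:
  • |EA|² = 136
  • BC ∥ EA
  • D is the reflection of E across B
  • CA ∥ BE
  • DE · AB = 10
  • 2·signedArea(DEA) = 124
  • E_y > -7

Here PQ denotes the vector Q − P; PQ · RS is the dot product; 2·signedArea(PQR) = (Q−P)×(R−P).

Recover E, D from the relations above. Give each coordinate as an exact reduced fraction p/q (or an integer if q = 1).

D = (0, 8)
E = (4, -6)

1. E_x = 4  [BC ∥ EA ∩ CA ∥ BE]
2. E_y = -6  [BC ∥ EA ∩ CA ∥ BE]
   → E = (4, -6)
3. D_x = 0  [D is the reflection of E across B]
4. D_y = 8  [D is the reflection of E across B]
   → D = (0, 8)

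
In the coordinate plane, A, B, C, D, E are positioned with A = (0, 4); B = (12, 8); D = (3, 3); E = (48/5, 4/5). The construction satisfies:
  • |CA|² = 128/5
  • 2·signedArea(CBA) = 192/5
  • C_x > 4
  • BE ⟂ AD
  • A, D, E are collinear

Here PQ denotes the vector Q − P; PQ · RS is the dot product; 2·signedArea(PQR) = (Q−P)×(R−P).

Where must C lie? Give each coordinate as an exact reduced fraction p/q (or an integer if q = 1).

1. C_x = 24/5  [line 4·x + -12·y + 48/5 = 0 ∩ |CA|² = 128/5]
2. C_y = 12/5  [line 4·x + -12·y + 48/5 = 0 ∩ |CA|² = 128/5]
   → C = (24/5, 12/5)

C = (24/5, 12/5)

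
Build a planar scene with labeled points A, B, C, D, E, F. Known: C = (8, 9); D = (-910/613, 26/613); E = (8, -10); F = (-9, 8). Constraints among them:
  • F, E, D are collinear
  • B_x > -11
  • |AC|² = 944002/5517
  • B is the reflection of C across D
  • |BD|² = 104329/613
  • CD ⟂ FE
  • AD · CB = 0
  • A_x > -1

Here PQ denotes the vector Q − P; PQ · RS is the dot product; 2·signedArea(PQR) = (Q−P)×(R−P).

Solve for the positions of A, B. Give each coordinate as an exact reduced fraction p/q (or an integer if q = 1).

A = (-1523/1839, -400/613)
B = (-6724/613, -5465/613)

1. B_x = -6724/613  [B is the reflection of C across D]
2. B_y = -5465/613  [B is the reflection of C across D]
   → B = (-6724/613, -5465/613)
3. A_x = -1523/1839  [line 11628/613·x + 10982/613·y + 16796/613 = 0 ∩ |AC|² = 944002/5517]
4. A_y = -400/613  [line 11628/613·x + 10982/613·y + 16796/613 = 0 ∩ |AC|² = 944002/5517]
   → A = (-1523/1839, -400/613)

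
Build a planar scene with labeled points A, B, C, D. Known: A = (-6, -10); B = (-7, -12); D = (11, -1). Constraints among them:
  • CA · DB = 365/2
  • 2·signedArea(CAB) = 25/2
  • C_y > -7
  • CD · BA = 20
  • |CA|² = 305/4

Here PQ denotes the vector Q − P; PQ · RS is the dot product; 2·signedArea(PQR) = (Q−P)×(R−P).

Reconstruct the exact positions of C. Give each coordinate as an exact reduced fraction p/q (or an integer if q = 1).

C = (2, -13/2)

1. C_x = 2  [CA · DB = 365/2 ∩ CD · BA = 20]
2. C_y = -13/2  [CA · DB = 365/2 ∩ CD · BA = 20]
   → C = (2, -13/2)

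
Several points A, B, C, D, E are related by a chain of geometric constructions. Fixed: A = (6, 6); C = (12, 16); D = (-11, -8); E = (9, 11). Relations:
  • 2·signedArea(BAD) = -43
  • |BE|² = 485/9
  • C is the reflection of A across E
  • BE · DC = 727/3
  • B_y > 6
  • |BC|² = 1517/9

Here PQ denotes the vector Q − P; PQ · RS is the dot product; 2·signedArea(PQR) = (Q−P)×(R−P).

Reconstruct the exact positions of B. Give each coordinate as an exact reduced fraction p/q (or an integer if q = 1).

B = (10/3, 19/3)

1. B_x = 10/3  [BE · DC = 727/3 ∩ 2·signedArea(BAD) = -43]
2. B_y = 19/3  [BE · DC = 727/3 ∩ 2·signedArea(BAD) = -43]
   → B = (10/3, 19/3)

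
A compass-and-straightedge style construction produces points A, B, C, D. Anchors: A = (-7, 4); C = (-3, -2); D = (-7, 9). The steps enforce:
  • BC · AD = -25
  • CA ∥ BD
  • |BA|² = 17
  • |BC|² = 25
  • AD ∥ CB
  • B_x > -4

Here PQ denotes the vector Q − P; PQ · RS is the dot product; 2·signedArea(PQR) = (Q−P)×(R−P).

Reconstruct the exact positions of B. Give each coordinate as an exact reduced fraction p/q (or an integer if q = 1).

1. B_x = -3  [CA ∥ BD ∩ AD ∥ CB]
2. B_y = 3  [CA ∥ BD ∩ AD ∥ CB]
   → B = (-3, 3)

B = (-3, 3)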